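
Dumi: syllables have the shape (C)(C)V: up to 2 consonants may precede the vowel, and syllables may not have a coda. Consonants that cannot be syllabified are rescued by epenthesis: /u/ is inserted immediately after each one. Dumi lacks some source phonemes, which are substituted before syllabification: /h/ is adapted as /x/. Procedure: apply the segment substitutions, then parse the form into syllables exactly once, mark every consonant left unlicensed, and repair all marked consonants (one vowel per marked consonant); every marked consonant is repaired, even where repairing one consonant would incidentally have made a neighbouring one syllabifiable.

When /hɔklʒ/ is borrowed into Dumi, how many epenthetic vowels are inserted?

3

After substitution the input is /xɔklʒ/.
The unsyllabifiable consonants are /k/, /l/, /ʒ/; each receives one epenthetic vowel.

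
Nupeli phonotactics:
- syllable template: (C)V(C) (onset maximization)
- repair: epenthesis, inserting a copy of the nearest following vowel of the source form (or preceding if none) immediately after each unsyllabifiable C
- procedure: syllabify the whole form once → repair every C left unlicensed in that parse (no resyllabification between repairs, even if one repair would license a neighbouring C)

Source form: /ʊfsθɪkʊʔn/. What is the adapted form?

ʊfsɪθɪkʊʔnʊ

Under (C)V(C), the unsyllabifiable consonants are /s/, /n/ (at most one coda consonant is licensed; onsets are limited to one consonant).
Inserting the epenthetic vowel yields /s/ → /sɪ/, /n/ → /nʊ/.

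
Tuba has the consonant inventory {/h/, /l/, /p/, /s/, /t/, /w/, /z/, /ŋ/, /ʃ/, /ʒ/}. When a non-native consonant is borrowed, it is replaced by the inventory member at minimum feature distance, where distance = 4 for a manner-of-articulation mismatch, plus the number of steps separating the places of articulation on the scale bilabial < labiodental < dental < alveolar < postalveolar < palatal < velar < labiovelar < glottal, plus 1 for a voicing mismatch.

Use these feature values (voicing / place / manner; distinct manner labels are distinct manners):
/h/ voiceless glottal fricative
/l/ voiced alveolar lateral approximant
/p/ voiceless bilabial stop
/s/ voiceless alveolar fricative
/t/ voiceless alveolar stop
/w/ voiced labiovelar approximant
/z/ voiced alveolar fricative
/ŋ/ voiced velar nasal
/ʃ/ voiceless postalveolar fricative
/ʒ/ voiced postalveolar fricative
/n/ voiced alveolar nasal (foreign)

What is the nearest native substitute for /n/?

ŋ

/ŋ/ is closest: same manner (nasal), place distance 3 (alveolar→velar), same voicing; total 3. Next closest is /l/ at distance 4.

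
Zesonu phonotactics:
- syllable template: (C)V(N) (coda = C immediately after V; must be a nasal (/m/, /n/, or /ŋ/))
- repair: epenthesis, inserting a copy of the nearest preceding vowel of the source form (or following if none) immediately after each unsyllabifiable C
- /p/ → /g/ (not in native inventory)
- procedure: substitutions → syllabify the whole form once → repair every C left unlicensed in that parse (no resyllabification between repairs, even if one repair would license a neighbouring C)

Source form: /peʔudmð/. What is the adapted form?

Substitution: /p/ → /g/, giving /geʔudmð/.
The consonants /d/, /m/, /ð/ cannot be parsed into a legal (C)V(N) syllable (only a nasal (/m/, /n/, or /ŋ/) is licensed in coda position; onsets are limited to one consonant).
Each unlicensed consonant becomes the onset of a new syllable: /d/ → /du/, /m/ → /mu/, /ð/ → /ðu/.

geʔudumuðu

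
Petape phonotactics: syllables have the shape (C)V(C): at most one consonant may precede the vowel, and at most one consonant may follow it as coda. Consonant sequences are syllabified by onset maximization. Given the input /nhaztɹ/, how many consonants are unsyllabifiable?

Under (C)V(C), the unsyllabifiable consonants are /n/, /t/, /ɹ/ (at most one coda consonant is licensed; onsets are limited to one consonant).

3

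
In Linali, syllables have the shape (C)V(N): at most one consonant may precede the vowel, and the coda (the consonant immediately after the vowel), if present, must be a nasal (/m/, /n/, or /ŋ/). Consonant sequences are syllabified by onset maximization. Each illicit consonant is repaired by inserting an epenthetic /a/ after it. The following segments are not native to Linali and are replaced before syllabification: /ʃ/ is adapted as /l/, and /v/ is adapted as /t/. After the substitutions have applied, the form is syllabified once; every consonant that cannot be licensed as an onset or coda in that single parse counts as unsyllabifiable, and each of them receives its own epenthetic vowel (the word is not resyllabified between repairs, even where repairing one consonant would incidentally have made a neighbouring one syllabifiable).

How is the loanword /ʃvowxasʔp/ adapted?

latowaxasaʔapa

Substitution: /ʃ/ → /l/, /v/ → /t/, giving /ltowxasʔp/.
Syllabifying with onset maximization leaves /l/, /w/, /s/, /ʔ/, /p/ stranded (only a nasal (/m/, /n/, or /ŋ/) is licensed in coda position; onsets are limited to one consonant).
Each unlicensed consonant becomes the onset of a new syllable: /l/ → /la/, /w/ → /wa/, /s/ → /sa/, /ʔ/ → /ʔa/, /p/ → /pa/.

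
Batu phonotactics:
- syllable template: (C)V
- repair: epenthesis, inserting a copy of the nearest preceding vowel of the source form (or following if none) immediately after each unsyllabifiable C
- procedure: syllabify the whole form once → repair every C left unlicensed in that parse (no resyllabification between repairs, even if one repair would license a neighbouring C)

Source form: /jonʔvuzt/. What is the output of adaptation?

Syllabifying with onset maximization leaves /n/, /ʔ/, /z/, /t/ stranded (no codas are permitted; onsets are limited to one consonant).
Inserting the epenthetic vowel yields /n/ → /no/, /ʔ/ → /ʔo/, /z/ → /zu/, /t/ → /tu/.

jonoʔovuzutu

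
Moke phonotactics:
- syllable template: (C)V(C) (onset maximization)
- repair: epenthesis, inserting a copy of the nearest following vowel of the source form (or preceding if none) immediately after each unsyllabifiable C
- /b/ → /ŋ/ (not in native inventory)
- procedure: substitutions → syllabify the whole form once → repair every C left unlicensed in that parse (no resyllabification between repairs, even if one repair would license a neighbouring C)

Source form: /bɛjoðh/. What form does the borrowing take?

Substitution: /b/ → /ŋ/, giving /ŋɛjoðh/.
Syllabifying with onset maximization leaves /h/ stranded (at most one coda consonant is licensed; onsets are limited to one consonant).
Inserting the epenthetic vowel yields /h/ → /ho/.

ŋɛjoðho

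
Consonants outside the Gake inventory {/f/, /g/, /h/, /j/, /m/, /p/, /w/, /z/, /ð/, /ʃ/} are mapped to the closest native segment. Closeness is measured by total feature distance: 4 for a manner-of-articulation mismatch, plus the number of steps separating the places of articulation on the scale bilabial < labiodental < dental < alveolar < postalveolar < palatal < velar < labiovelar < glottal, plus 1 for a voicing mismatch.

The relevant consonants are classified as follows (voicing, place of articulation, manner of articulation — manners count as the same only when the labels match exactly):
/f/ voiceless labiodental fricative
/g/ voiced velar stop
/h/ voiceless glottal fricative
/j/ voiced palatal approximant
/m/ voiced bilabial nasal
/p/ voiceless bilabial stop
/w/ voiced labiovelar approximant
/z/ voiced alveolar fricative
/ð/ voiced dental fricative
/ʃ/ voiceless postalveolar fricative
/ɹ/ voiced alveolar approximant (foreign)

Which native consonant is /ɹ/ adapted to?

/j/ is closest: same manner (approximant), place distance 2 (alveolar→palatal), same voicing; total 2. Next closest is /w/ at distance 4.

j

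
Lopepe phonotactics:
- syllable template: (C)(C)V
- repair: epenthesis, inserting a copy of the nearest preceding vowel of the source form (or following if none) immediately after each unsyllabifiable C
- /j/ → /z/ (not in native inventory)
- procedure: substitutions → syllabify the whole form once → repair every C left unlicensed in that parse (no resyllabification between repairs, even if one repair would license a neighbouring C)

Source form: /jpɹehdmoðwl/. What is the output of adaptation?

zepɹehedmoðowolo

Substitution: /j/ → /z/, giving /zpɹehdmoðwl/.
The consonants /z/, /h/, /ð/, /w/, /l/ cannot be parsed into a legal (C)(C)V syllable (no codas are permitted; onsets may contain at most 2 consonants).
Epenthesis after each stranded consonant: /z/ → /ze/, /h/ → /he/, /ð/ → /ðo/, /w/ → /wo/, /l/ → /lo/.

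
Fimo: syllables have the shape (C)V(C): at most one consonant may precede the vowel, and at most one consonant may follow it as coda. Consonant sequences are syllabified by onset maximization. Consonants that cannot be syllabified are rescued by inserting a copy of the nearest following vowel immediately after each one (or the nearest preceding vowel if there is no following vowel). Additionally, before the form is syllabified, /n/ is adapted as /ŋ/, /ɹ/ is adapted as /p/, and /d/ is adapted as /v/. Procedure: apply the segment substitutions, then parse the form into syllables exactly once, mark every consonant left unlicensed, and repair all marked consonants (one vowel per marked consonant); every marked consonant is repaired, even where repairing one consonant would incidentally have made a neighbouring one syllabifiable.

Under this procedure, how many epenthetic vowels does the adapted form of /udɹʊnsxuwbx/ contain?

After substitution the input is /uvpʊŋsxuwbx/.
The unsyllabifiable consonants are /s/, /b/, /x/; each receives one epenthetic vowel.

3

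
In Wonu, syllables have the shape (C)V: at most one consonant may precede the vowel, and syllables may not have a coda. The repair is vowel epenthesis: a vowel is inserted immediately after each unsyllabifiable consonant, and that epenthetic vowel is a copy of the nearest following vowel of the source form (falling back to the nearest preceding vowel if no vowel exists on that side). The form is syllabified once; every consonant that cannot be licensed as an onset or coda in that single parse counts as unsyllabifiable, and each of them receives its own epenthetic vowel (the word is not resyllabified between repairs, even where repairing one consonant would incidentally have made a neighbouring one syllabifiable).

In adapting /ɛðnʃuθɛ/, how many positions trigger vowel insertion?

The unsyllabifiable consonants are /ð/, /n/; each receives one epenthetic vowel.

2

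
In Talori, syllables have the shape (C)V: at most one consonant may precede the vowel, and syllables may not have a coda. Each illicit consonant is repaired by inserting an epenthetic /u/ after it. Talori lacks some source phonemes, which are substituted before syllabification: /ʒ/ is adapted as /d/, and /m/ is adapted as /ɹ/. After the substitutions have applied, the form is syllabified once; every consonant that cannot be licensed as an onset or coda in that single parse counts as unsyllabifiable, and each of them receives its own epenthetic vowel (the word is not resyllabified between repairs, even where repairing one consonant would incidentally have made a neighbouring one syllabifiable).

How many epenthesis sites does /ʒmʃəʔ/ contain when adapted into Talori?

3

After substitution the input is /dɹʃəʔ/.
The unsyllabifiable consonants are /d/, /ɹ/, /ʔ/; each receives one epenthetic vowel.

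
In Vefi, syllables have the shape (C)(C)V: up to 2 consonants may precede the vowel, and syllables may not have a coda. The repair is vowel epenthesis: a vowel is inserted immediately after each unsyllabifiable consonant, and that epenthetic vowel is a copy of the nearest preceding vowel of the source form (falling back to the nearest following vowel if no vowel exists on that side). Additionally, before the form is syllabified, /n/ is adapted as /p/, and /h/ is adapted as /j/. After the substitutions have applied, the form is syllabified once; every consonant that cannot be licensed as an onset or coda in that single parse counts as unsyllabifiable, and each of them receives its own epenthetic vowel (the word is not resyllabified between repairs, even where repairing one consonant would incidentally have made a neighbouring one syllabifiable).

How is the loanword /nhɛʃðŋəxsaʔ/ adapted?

Substitution: /n/ → /p/, /h/ → /j/, giving /pjɛʃðŋəxsaʔ/.
Under (C)(C)V, the unsyllabifiable consonants are /ʃ/, /ʔ/ (no codas are permitted; onsets may contain at most 2 consonants).
Each unlicensed consonant becomes the onset of a new syllable: /ʃ/ → /ʃɛ/, /ʔ/ → /ʔa/.

pjɛʃɛðŋəxsaʔa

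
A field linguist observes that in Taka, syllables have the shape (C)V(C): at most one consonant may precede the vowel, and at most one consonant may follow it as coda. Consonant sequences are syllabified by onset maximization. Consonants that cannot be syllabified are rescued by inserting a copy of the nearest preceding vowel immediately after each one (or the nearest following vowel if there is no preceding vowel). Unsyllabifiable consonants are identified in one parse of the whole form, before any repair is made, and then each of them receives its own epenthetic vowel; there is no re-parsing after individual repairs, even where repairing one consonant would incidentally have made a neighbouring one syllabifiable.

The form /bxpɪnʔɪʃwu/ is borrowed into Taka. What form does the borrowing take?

Under (C)V(C), the unsyllabifiable consonants are /b/, /x/ (at most one coda consonant is licensed; onsets are limited to one consonant).
Inserting the epenthetic vowel yields /b/ → /bɪ/, /x/ → /xɪ/.

bɪxɪpɪnʔɪʃwu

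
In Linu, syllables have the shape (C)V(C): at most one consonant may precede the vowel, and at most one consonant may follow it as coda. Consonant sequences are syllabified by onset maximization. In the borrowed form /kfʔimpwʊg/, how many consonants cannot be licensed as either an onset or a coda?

The consonants /k/, /f/, /p/ cannot be parsed into a legal (C)V(C) syllable (at most one coda consonant is licensed; onsets are limited to one consonant).

3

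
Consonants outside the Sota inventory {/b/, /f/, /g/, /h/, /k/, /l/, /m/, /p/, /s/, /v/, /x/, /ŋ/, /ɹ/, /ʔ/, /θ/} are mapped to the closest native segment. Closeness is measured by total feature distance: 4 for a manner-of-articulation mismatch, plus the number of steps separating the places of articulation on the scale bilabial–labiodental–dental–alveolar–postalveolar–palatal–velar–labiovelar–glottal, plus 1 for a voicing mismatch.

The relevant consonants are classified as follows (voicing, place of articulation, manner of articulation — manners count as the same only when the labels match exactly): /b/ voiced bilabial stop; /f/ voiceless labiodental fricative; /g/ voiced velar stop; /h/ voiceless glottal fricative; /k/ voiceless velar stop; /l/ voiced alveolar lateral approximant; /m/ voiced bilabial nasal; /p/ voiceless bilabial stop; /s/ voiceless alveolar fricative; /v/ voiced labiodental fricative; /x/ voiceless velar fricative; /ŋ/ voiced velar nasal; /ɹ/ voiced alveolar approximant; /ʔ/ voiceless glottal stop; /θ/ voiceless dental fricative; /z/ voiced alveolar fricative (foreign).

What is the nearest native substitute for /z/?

/s/ is closest: same manner (fricative), place distance 0 (alveolar→alveolar), voicing differs (+1); total 1. Next closest is /v/ at distance 2.

s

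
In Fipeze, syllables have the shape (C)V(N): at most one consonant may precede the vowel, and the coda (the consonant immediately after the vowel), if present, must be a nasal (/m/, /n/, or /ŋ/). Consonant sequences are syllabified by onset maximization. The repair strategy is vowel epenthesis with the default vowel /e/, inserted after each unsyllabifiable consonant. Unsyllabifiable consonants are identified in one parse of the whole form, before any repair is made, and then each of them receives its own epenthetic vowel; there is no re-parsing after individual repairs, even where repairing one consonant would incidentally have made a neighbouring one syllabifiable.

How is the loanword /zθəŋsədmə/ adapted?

Syllabifying with onset maximization leaves /z/, /d/ stranded (only a nasal (/m/, /n/, or /ŋ/) is licensed in coda position; onsets are limited to one consonant).
Each unlicensed consonant becomes the onset of a new syllable: /z/ → /ze/, /d/ → /de/.

zeθəŋsədemə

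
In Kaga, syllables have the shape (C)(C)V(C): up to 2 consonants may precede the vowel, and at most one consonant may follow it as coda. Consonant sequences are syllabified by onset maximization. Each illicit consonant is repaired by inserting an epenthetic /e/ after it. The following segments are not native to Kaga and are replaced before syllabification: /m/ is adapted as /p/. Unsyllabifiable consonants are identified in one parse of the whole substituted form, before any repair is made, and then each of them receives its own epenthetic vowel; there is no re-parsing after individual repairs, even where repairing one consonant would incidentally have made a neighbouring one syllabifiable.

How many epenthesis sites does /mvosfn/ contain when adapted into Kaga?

After substitution the input is /pvosfn/.
The unsyllabifiable consonants are /f/, /n/; each receives one epenthetic vowel.

2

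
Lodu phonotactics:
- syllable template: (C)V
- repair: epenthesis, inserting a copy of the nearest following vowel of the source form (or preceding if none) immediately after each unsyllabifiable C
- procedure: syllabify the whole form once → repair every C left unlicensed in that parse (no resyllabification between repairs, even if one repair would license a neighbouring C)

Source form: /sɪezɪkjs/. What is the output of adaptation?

The consonants /k/, /j/, /s/ cannot be parsed into a legal (C)V syllable (no codas are permitted; onsets are limited to one consonant).
Epenthesis after each stranded consonant: /k/ → /kɪ/, /j/ → /jɪ/, /s/ → /sɪ/.

sɪezɪkɪjɪsɪ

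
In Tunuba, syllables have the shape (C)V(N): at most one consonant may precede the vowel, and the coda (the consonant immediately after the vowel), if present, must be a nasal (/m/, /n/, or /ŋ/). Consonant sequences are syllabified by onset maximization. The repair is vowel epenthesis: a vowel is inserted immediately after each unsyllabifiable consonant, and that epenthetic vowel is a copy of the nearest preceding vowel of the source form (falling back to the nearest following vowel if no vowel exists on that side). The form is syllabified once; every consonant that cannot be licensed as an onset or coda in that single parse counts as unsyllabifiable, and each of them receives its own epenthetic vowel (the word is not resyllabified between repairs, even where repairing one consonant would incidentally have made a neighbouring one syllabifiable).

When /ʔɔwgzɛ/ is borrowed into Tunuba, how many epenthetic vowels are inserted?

2

The unsyllabifiable consonants are /w/, /g/; each receives one epenthetic vowel.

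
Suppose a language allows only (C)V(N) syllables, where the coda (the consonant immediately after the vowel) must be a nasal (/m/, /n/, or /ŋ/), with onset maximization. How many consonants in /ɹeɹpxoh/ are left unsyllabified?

3

Syllabifying with onset maximization leaves /ɹ/, /p/, /h/ stranded (only a nasal (/m/, /n/, or /ŋ/) is licensed in coda position; onsets are limited to one consonant).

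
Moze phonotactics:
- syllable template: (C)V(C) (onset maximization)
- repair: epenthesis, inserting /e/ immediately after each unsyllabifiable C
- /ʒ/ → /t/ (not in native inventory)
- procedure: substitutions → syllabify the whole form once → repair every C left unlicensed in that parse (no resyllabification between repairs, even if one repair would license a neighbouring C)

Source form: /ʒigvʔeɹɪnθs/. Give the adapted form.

Substitution: /ʒ/ → /t/, giving /tigvʔeɹɪnθs/.
The consonants /v/, /θ/, /s/ cannot be parsed into a legal (C)V(C) syllable (at most one coda consonant is licensed; onsets are limited to one consonant).
Epenthesis after each stranded consonant: /v/ → /ve/, /θ/ → /θe/, /s/ → /se/.

tigveʔeɹɪnθese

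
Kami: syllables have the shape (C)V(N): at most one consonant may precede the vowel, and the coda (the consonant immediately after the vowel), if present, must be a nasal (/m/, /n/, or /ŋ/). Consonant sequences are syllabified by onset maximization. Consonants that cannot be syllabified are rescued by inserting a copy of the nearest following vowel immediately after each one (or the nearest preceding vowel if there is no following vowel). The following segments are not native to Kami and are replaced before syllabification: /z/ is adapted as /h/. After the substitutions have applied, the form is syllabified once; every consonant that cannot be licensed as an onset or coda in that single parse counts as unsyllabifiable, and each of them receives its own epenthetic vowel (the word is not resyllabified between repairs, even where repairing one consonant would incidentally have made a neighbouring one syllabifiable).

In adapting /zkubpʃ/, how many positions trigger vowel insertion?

After substitution the input is /hkubpʃ/.
The unsyllabifiable consonants are /h/, /b/, /p/, /ʃ/; each receives one epenthetic vowel.

4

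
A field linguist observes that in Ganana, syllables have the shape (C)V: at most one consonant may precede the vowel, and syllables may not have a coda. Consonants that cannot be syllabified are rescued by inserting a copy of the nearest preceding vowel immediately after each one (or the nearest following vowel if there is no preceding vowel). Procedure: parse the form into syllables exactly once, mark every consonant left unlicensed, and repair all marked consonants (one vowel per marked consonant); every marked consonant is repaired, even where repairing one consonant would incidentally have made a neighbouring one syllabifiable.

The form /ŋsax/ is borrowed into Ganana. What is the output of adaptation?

The consonants /ŋ/, /x/ cannot be parsed into a legal (C)V syllable (no codas are permitted; onsets are limited to one consonant).
Each unlicensed consonant becomes the onset of a new syllable: /ŋ/ → /ŋa/, /x/ → /xa/.

ŋasaxa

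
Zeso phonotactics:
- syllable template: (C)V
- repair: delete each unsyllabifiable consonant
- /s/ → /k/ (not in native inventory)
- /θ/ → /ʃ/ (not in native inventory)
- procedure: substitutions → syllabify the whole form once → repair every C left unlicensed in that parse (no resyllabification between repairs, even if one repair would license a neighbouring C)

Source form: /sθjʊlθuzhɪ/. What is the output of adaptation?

jʊʃuhɪ

Substitution: /s/ → /k/, /θ/ → /ʃ/, giving /kʃjʊlʃuzhɪ/.
Under (C)V, the unsyllabifiable consonants are /k/, /ʃ/, /l/, /z/ (no codas are permitted; onsets are limited to one consonant).
Deletion applies to /k/, /ʃ/, /l/, /z/.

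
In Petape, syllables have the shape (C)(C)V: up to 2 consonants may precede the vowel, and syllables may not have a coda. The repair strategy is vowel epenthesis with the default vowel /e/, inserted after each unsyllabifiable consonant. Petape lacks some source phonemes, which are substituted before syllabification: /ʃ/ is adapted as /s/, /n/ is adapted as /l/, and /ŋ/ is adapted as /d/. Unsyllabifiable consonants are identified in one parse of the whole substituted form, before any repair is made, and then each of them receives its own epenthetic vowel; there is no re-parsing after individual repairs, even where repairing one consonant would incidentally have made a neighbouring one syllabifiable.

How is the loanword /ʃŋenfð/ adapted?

Substitution: /ʃ/ → /s/, /ŋ/ → /d/, /n/ → /l/, giving /sdelfð/.
The consonants /l/, /f/, /ð/ cannot be parsed into a legal (C)(C)V syllable (no codas are permitted; onsets may contain at most 2 consonants).
Epenthesis after each stranded consonant: /l/ → /le/, /f/ → /fe/, /ð/ → /ðe/.

sdelefeðe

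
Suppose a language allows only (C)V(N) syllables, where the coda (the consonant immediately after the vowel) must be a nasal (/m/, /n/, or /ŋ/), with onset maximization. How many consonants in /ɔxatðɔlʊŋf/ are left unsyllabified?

2

Syllabifying with onset maximization leaves /t/, /f/ stranded (only a nasal (/m/, /n/, or /ŋ/) is licensed in coda position; onsets are limited to one consonant).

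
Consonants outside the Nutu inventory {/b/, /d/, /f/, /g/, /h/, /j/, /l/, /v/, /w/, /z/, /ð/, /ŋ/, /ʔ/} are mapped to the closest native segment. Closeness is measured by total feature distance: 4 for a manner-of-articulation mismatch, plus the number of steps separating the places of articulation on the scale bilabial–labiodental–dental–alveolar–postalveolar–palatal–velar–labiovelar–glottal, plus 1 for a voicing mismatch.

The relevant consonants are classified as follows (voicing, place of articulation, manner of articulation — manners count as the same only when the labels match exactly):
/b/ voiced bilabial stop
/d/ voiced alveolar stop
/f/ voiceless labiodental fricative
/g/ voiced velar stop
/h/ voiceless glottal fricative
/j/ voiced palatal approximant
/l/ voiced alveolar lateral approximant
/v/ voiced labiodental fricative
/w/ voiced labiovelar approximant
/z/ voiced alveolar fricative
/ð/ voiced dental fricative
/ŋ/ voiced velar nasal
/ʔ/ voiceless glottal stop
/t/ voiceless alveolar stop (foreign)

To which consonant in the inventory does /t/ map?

d

/d/ is closest: same manner (stop), place distance 0 (alveolar→alveolar), voicing differs (+1); total 1. Next closest is /b/ at distance 4.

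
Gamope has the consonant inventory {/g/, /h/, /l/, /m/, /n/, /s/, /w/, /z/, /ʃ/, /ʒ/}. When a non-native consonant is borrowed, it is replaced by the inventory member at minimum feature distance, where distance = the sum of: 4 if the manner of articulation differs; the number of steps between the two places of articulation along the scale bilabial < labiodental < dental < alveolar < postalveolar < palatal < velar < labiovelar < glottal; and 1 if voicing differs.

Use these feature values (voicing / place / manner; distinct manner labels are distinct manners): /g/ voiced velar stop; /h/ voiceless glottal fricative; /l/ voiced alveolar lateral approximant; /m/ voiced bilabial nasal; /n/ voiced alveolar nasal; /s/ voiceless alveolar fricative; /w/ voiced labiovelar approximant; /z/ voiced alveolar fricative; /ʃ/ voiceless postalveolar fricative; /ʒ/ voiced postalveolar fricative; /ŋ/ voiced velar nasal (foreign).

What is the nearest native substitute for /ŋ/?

n

/n/ is closest: same manner (nasal), place distance 3 (velar→alveolar), same voicing; total 3. Next closest is /g/ at distance 4.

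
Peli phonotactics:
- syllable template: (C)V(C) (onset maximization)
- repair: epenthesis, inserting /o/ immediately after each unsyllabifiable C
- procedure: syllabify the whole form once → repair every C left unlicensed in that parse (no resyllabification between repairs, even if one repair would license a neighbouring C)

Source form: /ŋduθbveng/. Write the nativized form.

ŋoduθbovengo

Under (C)V(C), the unsyllabifiable consonants are /ŋ/, /b/, /g/ (at most one coda consonant is licensed; onsets are limited to one consonant).
Inserting the epenthetic vowel yields /ŋ/ → /ŋo/, /b/ → /bo/, /g/ → /go/.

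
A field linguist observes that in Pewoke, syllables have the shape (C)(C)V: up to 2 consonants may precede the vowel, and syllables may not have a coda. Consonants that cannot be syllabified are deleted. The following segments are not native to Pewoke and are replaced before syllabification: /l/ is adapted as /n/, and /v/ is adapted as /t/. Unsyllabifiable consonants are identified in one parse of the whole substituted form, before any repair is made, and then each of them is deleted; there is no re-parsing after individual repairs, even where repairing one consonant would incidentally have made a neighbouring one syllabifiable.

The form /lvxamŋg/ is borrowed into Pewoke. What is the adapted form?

txa

Substitution: /l/ → /n/, /v/ → /t/, giving /ntxamŋg/.
Syllabifying with onset maximization leaves /n/, /m/, /ŋ/, /g/ stranded (no codas are permitted; onsets may contain at most 2 consonants).
Each unlicensed consonant is deleted: /n/, /m/, /ŋ/, /g/.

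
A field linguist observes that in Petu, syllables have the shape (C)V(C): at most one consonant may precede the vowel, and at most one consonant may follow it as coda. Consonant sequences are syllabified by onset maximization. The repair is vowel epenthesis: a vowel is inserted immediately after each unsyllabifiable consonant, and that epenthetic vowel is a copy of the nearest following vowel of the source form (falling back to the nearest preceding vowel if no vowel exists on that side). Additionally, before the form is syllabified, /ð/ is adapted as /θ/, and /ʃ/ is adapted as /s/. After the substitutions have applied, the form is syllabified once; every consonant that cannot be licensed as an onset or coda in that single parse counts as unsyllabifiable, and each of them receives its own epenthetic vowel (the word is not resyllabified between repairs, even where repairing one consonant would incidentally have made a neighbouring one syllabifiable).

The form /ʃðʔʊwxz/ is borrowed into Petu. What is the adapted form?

sʊθʊʔʊwxʊzʊ

Substitution: /ʃ/ → /s/, /ð/ → /θ/, giving /sθʔʊwxz/.
Syllabifying with onset maximization leaves /s/, /θ/, /x/, /z/ stranded (at most one coda consonant is licensed; onsets are limited to one consonant).
Inserting the epenthetic vowel yields /s/ → /sʊ/, /θ/ → /θʊ/, /x/ → /xʊ/, /z/ → /zʊ/.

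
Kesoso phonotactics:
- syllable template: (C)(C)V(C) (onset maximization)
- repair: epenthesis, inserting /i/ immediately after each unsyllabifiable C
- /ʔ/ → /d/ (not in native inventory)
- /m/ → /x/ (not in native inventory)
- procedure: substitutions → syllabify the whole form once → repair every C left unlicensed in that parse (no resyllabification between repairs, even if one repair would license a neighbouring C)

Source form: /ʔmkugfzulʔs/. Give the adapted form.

dixkugfzuldisi

Substitution: /ʔ/ → /d/, /m/ → /x/, giving /dxkugfzulds/.
Under (C)(C)V(C), the unsyllabifiable consonants are /d/, /d/, /s/ (at most one coda consonant is licensed; onsets may contain at most 2 consonants).
Epenthesis after each stranded consonant: /d/ → /di/, /d/ → /di/, /s/ → /si/.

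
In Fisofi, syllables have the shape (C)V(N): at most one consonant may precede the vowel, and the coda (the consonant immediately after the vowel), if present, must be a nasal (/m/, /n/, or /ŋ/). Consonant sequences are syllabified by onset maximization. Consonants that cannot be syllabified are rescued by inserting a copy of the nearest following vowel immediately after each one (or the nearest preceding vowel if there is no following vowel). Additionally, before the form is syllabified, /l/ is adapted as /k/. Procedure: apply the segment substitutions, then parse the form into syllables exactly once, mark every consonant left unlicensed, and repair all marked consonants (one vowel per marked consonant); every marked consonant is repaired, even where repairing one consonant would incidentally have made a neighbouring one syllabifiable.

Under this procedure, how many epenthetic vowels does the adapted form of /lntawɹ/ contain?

4

After substitution the input is /kntawɹ/.
The unsyllabifiable consonants are /k/, /n/, /w/, /ɹ/; each receives one epenthetic vowel.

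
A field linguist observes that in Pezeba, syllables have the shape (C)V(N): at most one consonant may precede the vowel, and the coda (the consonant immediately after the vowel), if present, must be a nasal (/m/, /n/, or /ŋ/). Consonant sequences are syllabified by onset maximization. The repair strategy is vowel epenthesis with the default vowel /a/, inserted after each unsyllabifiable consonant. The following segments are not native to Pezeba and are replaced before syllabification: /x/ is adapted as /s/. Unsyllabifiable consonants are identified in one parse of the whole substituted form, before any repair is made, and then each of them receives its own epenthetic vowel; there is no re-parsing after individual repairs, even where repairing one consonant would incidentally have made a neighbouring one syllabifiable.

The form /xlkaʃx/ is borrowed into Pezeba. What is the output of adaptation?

Substitution: /x/ → /s/, giving /slkaʃs/.
Under (C)V(N), the unsyllabifiable consonants are /s/, /l/, /ʃ/, /s/ (only a nasal (/m/, /n/, or /ŋ/) is licensed in coda position; onsets are limited to one consonant).
Epenthesis after each stranded consonant: /s/ → /sa/, /l/ → /la/, /ʃ/ → /ʃa/, /s/ → /sa/.

salakaʃasa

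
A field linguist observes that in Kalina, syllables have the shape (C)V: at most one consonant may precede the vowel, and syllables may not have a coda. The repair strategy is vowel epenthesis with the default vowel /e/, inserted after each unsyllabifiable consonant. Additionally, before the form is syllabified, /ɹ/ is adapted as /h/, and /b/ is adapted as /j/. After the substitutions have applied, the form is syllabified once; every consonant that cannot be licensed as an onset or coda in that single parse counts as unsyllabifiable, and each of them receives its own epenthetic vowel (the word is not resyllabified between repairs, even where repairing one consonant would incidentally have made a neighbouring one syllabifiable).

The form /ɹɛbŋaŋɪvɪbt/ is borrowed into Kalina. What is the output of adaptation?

Substitution: /ɹ/ → /h/, /b/ → /j/, giving /hɛjŋaŋɪvɪjt/.
The consonants /j/, /j/, /t/ cannot be parsed into a legal (C)V syllable (no codas are permitted; onsets are limited to one consonant).
Inserting the epenthetic vowel yields /j/ → /je/, /j/ → /je/, /t/ → /te/.

hɛjeŋaŋɪvɪjete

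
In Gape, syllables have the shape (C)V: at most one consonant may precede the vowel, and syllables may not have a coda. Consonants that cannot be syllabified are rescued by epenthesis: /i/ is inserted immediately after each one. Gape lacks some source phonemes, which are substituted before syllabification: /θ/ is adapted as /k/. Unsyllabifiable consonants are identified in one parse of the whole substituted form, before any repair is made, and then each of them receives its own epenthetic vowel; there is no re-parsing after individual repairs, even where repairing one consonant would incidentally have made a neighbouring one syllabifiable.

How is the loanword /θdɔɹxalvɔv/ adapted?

kidɔɹixalivɔvi

Substitution: /θ/ → /k/, giving /kdɔɹxalvɔv/.
Under (C)V, the unsyllabifiable consonants are /k/, /ɹ/, /l/, /v/ (no codas are permitted; onsets are limited to one consonant).
Each unlicensed consonant becomes the onset of a new syllable: /k/ → /ki/, /ɹ/ → /ɹi/, /l/ → /li/, /v/ → /vi/.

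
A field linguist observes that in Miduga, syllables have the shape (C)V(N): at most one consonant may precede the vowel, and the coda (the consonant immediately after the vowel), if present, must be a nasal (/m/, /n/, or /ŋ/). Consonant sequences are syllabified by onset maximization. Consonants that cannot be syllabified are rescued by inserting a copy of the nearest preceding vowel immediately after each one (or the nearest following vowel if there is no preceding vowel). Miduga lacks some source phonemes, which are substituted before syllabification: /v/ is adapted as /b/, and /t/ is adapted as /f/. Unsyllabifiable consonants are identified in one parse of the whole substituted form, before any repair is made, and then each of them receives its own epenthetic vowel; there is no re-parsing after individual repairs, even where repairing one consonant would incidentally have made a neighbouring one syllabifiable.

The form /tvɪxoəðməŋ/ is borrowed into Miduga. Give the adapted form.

fɪbɪxoəðəməŋ

Substitution: /t/ → /f/, /v/ → /b/, giving /fbɪxoəðməŋ/.
Under (C)V(N), the unsyllabifiable consonants are /f/, /ð/ (only a nasal (/m/, /n/, or /ŋ/) is licensed in coda position; onsets are limited to one consonant).
Epenthesis after each stranded consonant: /f/ → /fɪ/, /ð/ → /ðə/.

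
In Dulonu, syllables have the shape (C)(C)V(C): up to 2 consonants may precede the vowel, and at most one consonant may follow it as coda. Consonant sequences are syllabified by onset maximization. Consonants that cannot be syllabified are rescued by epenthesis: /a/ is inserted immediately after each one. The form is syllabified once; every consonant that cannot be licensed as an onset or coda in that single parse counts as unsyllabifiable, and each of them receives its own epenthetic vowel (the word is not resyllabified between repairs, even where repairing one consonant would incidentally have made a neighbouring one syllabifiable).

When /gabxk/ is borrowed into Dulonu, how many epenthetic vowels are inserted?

The unsyllabifiable consonants are /x/, /k/; each receives one epenthetic vowel.

2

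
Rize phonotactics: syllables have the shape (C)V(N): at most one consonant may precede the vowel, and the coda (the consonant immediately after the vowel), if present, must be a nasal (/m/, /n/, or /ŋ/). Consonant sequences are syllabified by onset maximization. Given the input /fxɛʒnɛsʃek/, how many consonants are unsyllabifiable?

Under (C)V(N), the unsyllabifiable consonants are /f/, /ʒ/, /s/, /k/ (only a nasal (/m/, /n/, or /ŋ/) is licensed in coda position; onsets are limited to one consonant).

4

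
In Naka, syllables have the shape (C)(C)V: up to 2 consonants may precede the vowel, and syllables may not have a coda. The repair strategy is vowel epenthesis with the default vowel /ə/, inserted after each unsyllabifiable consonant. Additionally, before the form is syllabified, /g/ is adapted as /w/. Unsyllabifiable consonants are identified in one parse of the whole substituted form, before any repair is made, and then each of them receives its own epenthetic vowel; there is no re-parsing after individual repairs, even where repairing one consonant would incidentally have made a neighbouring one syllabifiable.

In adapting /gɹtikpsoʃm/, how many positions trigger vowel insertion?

4

After substitution the input is /wɹtikpsoʃm/.
The unsyllabifiable consonants are /w/, /k/, /ʃ/, /m/; each receives one epenthetic vowel.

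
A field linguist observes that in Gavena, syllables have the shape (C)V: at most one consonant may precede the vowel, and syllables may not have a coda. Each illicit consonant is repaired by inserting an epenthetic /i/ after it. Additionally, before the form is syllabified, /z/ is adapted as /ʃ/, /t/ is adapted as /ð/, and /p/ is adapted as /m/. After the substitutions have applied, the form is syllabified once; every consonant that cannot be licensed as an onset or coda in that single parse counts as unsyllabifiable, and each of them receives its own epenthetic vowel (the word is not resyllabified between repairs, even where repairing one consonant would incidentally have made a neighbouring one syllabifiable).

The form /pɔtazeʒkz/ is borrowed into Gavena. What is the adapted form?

Substitution: /p/ → /m/, /t/ → /ð/, /z/ → /ʃ/, giving /mɔðaʃeʒkʃ/.
Under (C)V, the unsyllabifiable consonants are /ʒ/, /k/, /ʃ/ (no codas are permitted; onsets are limited to one consonant).
Inserting the epenthetic vowel yields /ʒ/ → /ʒi/, /k/ → /ki/, /ʃ/ → /ʃi/.

mɔðaʃeʒikiʃi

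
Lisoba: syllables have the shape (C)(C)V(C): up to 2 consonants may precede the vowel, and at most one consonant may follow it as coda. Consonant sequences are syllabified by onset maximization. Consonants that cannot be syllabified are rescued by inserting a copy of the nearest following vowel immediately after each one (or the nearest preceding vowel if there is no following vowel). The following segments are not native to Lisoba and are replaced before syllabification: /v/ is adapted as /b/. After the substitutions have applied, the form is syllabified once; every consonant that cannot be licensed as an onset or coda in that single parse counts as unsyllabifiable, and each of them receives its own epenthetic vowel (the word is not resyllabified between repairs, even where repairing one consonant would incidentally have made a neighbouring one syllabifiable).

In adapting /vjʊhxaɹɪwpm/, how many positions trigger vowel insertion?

After substitution the input is /bjʊhxaɹɪwpm/.
The unsyllabifiable consonants are /p/, /m/; each receives one epenthetic vowel.

2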